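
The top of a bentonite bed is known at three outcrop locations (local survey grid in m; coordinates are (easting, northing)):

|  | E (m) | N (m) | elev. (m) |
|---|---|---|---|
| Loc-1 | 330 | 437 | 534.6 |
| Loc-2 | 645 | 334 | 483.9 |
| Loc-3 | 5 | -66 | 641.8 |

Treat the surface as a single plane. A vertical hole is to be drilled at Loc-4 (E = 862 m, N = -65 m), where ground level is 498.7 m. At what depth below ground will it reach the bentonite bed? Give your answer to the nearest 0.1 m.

Two edge vectors: Loc-1→Loc-2 = (315, -103, -50.7), Loc-1→Loc-3 = (-325, -503, 107.2).
Normal n = (Loc-1→Loc-2) × (Loc-1→Loc-3) = (-36543.7, -17290.5, -191920).
So ∂z/∂E = −n_x/n_z = −0.19041 and ∂z/∂N = −n_y/n_z = −0.09009.
Intercept c from Loc-1: 534.6 + 62.84 + 39.37 = 636.81.
At (862, -65): z_contact = −164.13 + 5.86 + 636.81 = 478.53 m.
Depth below ground = 498.7 − 478.53 = 20.2 m.

20.2 m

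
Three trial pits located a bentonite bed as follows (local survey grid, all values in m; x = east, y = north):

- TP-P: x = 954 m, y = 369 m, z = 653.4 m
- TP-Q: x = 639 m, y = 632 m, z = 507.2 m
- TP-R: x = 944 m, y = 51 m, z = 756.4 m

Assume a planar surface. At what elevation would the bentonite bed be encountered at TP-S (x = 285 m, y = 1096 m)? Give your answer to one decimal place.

287.3 m

Let the plane be z = a·x + b·y + c.
TP-Q−TP-P: −315a + 263b = −146.2;  TP-R−TP-P: −10a − 318b = 103.
Solving gives a = 0.188741, b = −0.329835.
Then c = 653.4 − a·954 − b·369 = 595.05.
At (285, 1096): z = 53.8 − 361.5 + 595.05 = 287.3 m.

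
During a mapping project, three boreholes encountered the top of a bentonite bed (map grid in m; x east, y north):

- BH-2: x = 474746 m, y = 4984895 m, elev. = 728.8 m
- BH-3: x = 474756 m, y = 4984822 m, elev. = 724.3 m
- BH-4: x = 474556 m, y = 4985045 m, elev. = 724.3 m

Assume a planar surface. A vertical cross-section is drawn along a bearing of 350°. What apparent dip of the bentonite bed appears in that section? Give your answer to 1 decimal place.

3.3°

Two edge vectors: BH-2→BH-3 = (10, -73, -4.5), BH-2→BH-4 = (-190, 150, -4.5).
Normal n = (BH-2→BH-3) × (BH-2→BH-4) = (1003.5, 900, -12370).
So ∂z/∂x = −n_x/n_z = 0.08112 and ∂z/∂y = −n_y/n_z = 0.07276.
Unit vector along 350° is (sin 350°, cos 350°) = (-0.1736, 0.9848).
Slope in that direction = a·(-0.1736) + b·(0.9848) = 0.05756.
Apparent dip = arctan|0.05756| = 3.3° (true dip is 6.2°, so apparent ≤ true as expected).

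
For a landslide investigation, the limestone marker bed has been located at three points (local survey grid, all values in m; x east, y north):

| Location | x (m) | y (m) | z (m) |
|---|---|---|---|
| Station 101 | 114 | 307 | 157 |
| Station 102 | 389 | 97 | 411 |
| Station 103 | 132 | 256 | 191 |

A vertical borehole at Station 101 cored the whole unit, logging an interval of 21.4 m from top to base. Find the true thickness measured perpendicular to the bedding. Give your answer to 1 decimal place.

17.2 m

Two edge vectors: Station 101→Station 102 = (275, -210, 254), Station 101→Station 103 = (18, -51, 34).
Normal n = (Station 101→Station 102) × (Station 101→Station 103) = (5814, -4778, -10245).
So ∂z/∂x = −n_x/n_z = 0.56750 and ∂z/∂y = −n_y/n_z = −0.46637.
|∇z| = √(a²+b²) = 0.73455, so dip δ = arctan(0.73455) = 36.30°.
True thickness = vertical thickness × cos δ = 21.4 × cos 36.30° = 17.2 m.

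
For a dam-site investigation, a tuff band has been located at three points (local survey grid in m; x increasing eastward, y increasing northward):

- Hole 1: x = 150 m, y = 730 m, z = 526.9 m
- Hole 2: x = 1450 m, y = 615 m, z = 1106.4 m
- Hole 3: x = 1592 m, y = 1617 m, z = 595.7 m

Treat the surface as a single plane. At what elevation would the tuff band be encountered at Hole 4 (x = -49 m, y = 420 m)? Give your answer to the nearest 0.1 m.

623.5 m

Two edge vectors: Hole 1→Hole 2 = (1300, -115, 579.5), Hole 1→Hole 3 = (1442, 887, 68.8).
Normal n = (Hole 1→Hole 2) × (Hole 1→Hole 3) = (-521928.5, 746199, 1318930).
So ∂z/∂x = −n_x/n_z = 0.395721 and ∂z/∂y = −n_y/n_z = −0.565761.
Intercept c from Hole 1: 526.9 − 59.36 + 413.01 = 880.55.
At (-49, 420): z = −19.4 − 237.6 + 880.55 = 623.5 m.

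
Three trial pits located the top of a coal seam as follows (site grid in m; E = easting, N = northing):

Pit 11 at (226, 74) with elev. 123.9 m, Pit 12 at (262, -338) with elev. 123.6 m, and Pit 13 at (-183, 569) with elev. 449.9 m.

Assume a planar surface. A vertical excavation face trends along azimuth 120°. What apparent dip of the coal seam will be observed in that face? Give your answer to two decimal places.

Two edge vectors: Pit 11→Pit 12 = (36, -412, -0.3), Pit 11→Pit 13 = (-409, 495, 326).
Normal n = (Pit 11→Pit 12) × (Pit 11→Pit 13) = (-134163.5, -11613.3, -150688).
So ∂z/∂E = −n_x/n_z = −0.89034 and ∂z/∂N = −n_y/n_z = −0.07707.
Unit vector along 120° is (sin 120°, cos 120°) = (0.8660, -0.5000).
Slope in that direction = a·(0.8660) + b·(-0.5000) = −0.73252.
Apparent dip = arctan|0.73252| = 36.22° (true dip is 41.8°, so apparent ≤ true as expected).

36.22°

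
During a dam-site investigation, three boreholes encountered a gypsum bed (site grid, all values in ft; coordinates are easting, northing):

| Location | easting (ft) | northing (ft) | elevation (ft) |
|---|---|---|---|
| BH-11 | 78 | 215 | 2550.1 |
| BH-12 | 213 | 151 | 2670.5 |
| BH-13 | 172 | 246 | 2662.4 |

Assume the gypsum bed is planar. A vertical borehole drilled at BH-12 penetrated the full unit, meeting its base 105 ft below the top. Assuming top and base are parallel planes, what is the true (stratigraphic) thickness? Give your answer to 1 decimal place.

Let the plane be z = a·easting + b·northing + c.
BH-12−BH-11: 135a − 64b = 120.4;  BH-13−BH-11: 94a + 31b = 112.3.
Solving gives a = 1.07044, b = 0.37672.
|∇z| = √(a²+b²) = 1.13480, so dip δ = arctan(1.13480) = 48.61°.
True thickness = vertical thickness × cos δ = 105 × cos 48.61° = 69.4 ft.

69.4 ft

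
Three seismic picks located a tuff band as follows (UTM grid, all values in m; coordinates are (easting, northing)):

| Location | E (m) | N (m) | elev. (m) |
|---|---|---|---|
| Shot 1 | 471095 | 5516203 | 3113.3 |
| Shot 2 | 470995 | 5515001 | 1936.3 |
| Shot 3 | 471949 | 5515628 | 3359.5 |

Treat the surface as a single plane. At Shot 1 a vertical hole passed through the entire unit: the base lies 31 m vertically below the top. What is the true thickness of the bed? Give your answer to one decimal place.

19.1 m

Two edge vectors: Shot 1→Shot 2 = (-100, -1202, -1177), Shot 1→Shot 3 = (854, -575, 246.2).
Normal n = (Shot 1→Shot 2) × (Shot 1→Shot 3) = (-972707.4, -980538, 1084008).
So ∂z/∂E = −n_x/n_z = 0.89732 and ∂z/∂N = −n_y/n_z = 0.90455.
|∇z| = √(a²+b²) = 1.27413, so dip δ = arctan(1.27413) = 51.87°.
True thickness = vertical thickness × cos δ = 31 × cos 51.87° = 19.1 m.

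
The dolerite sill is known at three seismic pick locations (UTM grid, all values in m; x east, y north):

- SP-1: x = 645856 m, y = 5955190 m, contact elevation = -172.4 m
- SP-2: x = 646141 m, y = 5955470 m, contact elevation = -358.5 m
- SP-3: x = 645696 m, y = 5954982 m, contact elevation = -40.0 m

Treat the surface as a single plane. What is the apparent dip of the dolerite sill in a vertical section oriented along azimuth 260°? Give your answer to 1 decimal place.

11.7°

Let the plane be z = a·x + b·y + c.
SP-2−SP-1: 285a + 280b = −186.1;  SP-3−SP-1: −160a − 208b = 132.4.
Solving gives a = −0.11304, b = −0.54959.
Unit vector along 260° is (sin 260°, cos 260°) = (-0.9848, -0.1736).
Slope in that direction = a·(-0.9848) + b·(-0.1736) = 0.20676.
Apparent dip = arctan|0.20676| = 11.7° (true dip is 29.3°, so apparent ≤ true as expected).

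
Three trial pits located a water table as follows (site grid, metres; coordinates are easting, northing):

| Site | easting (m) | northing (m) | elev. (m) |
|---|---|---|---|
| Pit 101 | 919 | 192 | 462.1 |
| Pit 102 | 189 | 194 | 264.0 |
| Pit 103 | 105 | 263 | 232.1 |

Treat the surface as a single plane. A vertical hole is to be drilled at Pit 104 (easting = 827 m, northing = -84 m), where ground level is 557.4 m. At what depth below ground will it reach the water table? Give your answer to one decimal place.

83.7 m

Two edge vectors: Pit 101→Pit 102 = (-730, 2, -198.1), Pit 101→Pit 103 = (-814, 71, -230).
Normal n = (Pit 101→Pit 102) × (Pit 101→Pit 103) = (13605.1, -6646.6, -50202).
So ∂z/∂easting = −n_x/n_z = 0.27101 and ∂z/∂northing = −n_y/n_z = −0.13240.
Intercept c from Pit 101: 462.1 − 249.06 + 25.42 = 238.46.
At (827, -84): z_contact = 224.12 + 11.12 + 238.46 = 473.71 m.
Depth below ground = 557.4 − 473.71 = 83.7 m.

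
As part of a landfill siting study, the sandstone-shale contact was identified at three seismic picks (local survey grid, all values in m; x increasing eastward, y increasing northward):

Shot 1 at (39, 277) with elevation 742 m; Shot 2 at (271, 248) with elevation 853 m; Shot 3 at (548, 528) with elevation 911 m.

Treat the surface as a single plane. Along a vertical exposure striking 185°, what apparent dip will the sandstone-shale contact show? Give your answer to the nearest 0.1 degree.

11.1°

Let the plane be z = a·x + b·y + c.
Shot 2−Shot 1: 232a − 29b = 111;  Shot 3−Shot 1: 509a + 251b = 169.
Solving gives a = 0.44884, b = −0.23689.
Unit vector along 185° is (sin 185°, cos 185°) = (-0.0872, -0.9962).
Slope in that direction = a·(-0.0872) + b·(-0.9962) = 0.19687.
Apparent dip = arctan|0.19687| = 11.1° (true dip is 26.9°, so apparent ≤ true as expected).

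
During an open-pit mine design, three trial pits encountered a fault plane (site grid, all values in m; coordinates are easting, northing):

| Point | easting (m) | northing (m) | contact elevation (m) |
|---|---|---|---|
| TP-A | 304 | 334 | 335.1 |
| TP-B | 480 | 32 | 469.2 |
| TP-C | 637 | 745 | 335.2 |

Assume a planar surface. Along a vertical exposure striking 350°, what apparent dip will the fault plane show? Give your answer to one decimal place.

Two edge vectors: TP-A→TP-B = (176, -302, 134.1), TP-A→TP-C = (333, 411, 0.1).
Normal n = (TP-A→TP-B) × (TP-A→TP-C) = (-55145.3, 44637.7, 172902).
So ∂z/∂easting = −n_x/n_z = 0.31894 and ∂z/∂northing = −n_y/n_z = −0.25817.
Unit vector along 350° is (sin 350°, cos 350°) = (-0.1736, 0.9848).
Slope in that direction = a·(-0.1736) + b·(0.9848) = −0.30963.
Apparent dip = arctan|0.30963| = 17.2° (true dip is 22.3°, so apparent ≤ true as expected).

17.2°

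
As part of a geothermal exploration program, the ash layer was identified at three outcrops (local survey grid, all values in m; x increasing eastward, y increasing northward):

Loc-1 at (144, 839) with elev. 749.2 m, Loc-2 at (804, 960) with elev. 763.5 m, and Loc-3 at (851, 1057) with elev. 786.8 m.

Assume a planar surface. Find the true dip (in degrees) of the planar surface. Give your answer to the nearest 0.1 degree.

Two edge vectors: Loc-1→Loc-2 = (660, 121, 14.3), Loc-1→Loc-3 = (707, 218, 37.6).
Normal n = (Loc-1→Loc-2) × (Loc-1→Loc-3) = (1432.2, -14705.9, 58333).
So ∂z/∂x = −n_x/n_z = −0.02455 and ∂z/∂y = −n_y/n_z = 0.25210.
Gradient magnitude |∇z| = √(a² + b²) = √(0.00060 + 0.06356) = 0.25330.
True dip = arctan(0.25330) = 14.2°, dipping toward S (azimuth ≈ 174°).

14.2°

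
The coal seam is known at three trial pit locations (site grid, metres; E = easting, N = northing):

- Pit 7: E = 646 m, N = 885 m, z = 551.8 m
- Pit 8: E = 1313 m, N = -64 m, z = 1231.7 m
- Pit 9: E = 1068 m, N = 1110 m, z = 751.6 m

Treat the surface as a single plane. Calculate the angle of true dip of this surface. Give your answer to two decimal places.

34.29°

Two edge vectors: Pit 7→Pit 8 = (667, -949, 679.9), Pit 7→Pit 9 = (422, 225, 199.8).
Normal n = (Pit 7→Pit 8) × (Pit 7→Pit 9) = (-342587.7, 153651.2, 550553).
So ∂z/∂E = −n_x/n_z = 0.62226 and ∂z/∂N = −n_y/n_z = −0.27909.
Gradient magnitude |∇z| = √(a² + b²) = √(0.38721 + 0.07789) = 0.68198.
True dip = arctan(0.68198) = 34.29°, dipping toward WNW (azimuth ≈ 294°).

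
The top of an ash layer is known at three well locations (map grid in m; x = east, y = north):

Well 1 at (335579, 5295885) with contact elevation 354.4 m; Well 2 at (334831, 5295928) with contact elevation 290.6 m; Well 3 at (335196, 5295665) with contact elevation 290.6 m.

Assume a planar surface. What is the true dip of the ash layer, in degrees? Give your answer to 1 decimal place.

Let the plane be z = a·x + b·y + c.
Well 2−Well 1: −748a + 43b = −63.8;  Well 3−Well 1: −383a − 220b = −63.8.
Solving gives a = 0.09269, b = 0.12864.
Gradient magnitude |∇z| = √(a² + b²) = √(0.00859 + 0.01655) = 0.15855.
True dip = arctan(0.15855) = 9.0°, dipping toward SW (azimuth ≈ 216°).

9.0°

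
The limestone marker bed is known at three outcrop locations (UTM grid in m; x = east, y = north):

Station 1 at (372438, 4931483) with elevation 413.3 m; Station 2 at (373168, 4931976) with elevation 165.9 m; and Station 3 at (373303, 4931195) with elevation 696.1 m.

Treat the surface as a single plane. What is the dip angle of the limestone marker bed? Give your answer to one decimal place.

Let the plane be z = a·x + b·y + c.
Station 2−Station 1: 730a + 493b = −247.4;  Station 3−Station 1: 865a − 288b = 282.8.
Solving gives a = 0.10707, b = −0.66037.
Gradient magnitude |∇z| = √(a² + b²) = √(0.01146 + 0.43608) = 0.66899.
True dip = arctan(0.66899) = 33.8°, dipping toward N (azimuth ≈ 351°).

33.8°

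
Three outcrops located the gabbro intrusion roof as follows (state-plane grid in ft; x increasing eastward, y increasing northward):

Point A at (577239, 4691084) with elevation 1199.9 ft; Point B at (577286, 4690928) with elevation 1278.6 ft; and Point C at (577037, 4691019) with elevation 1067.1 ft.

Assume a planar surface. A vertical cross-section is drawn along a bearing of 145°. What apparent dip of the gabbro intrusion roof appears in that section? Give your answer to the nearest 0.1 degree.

33.3°

Let the plane be z = a·x + b·y + c.
Point B−Point A: 47a − 156b = 78.7;  Point C−Point A: −202a − 65b = −132.8.
Solving gives a = 0.74731, b = −0.27934.
Unit vector along 145° is (sin 145°, cos 145°) = (0.5736, -0.8192).
Slope in that direction = a·(0.5736) + b·(-0.8192) = 0.65746.
Apparent dip = arctan|0.65746| = 33.3° (true dip is 38.6°, so apparent ≤ true as expected).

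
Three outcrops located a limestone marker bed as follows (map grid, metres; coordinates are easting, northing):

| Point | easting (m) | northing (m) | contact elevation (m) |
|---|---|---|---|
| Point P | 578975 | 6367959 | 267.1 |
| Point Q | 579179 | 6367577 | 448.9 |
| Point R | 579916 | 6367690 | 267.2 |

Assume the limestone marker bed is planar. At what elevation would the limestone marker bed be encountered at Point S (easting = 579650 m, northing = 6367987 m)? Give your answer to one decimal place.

Two edge vectors: Point P→Point Q = (204, -382, 181.8), Point P→Point R = (941, -269, 0.1).
Normal n = (Point P→Point Q) × (Point P→Point R) = (48866, 171053.4, 304586).
So ∂z/∂easting = −n_x/n_z = −0.160434163 and ∂z/∂northing = −n_y/n_z = −0.561593113.
Intercept c from Point P: 267.1 + 92887.37 + 3576201.92 = 3669356.39.
At (579650, 6367987): z = −92995.7 − 3576217.6 + 3669356.39 = 143.1 m.

143.1 m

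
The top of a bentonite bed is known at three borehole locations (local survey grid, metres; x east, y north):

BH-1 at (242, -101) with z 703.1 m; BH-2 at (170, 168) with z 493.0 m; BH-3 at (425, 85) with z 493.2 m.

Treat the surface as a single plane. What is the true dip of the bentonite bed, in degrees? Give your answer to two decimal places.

41.96°

Two edge vectors: BH-1→BH-2 = (-72, 269, -210.1), BH-1→BH-3 = (183, 186, -209.9).
Normal n = (BH-1→BH-2) × (BH-1→BH-3) = (-17384.5, -53561.1, -62619).
So ∂z/∂x = −n_x/n_z = −0.27762 and ∂z/∂y = −n_y/n_z = −0.85535.
Gradient magnitude |∇z| = √(a² + b²) = √(0.07707 + 0.73162) = 0.89928.
True dip = arctan(0.89928) = 41.96°, dipping toward NNE (azimuth ≈ 018°).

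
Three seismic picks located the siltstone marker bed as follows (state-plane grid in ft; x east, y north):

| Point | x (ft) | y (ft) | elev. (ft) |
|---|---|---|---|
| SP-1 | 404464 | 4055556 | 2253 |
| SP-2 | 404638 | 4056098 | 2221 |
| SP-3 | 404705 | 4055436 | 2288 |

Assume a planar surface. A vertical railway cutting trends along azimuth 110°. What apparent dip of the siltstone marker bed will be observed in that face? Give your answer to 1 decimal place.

7.1°

Let the plane be z = a·x + b·y + c.
SP-2−SP-1: 174a + 542b = −32;  SP-3−SP-1: 241a − 120b = 35.
Solving gives a = 0.09987, b = −0.09110.
Unit vector along 110° is (sin 110°, cos 110°) = (0.9397, -0.3420).
Slope in that direction = a·(0.9397) + b·(-0.3420) = 0.12500.
Apparent dip = arctan|0.12500| = 7.1° (true dip is 7.7°, so apparent ≤ true as expected).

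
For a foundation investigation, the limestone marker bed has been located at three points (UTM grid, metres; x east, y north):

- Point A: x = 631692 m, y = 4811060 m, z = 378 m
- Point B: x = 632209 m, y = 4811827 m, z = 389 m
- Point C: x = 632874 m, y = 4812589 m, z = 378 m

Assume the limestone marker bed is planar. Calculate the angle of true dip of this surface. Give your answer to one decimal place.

Two edge vectors: Point A→Point B = (517, 767, 11), Point A→Point C = (1182, 1529, 0).
Normal n = (Point A→Point B) × (Point A→Point C) = (-16819, 13002, -116101).
So ∂z/∂x = −n_x/n_z = −0.14487 and ∂z/∂y = −n_y/n_z = 0.11199.
Gradient magnitude |∇z| = √(a² + b²) = √(0.02099 + 0.01254) = 0.18310.
True dip = arctan(0.18310) = 10.4°, dipping toward SE (azimuth ≈ 128°).

10.4°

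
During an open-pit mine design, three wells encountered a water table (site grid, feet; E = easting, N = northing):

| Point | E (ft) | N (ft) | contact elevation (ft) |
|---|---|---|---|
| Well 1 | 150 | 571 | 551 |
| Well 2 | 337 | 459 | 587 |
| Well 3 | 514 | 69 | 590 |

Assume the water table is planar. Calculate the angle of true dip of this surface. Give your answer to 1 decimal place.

15.7°

Let the plane be z = a·E + b·N + c.
Well 2−Well 1: 187a − 112b = 36;  Well 3−Well 1: 364a − 502b = 39.
Solving gives a = 0.25805, b = 0.10942.
Gradient magnitude |∇z| = √(a² + b²) = √(0.06659 + 0.01197) = 0.28029.
True dip = arctan(0.28029) = 15.7°, dipping toward WSW (azimuth ≈ 247°).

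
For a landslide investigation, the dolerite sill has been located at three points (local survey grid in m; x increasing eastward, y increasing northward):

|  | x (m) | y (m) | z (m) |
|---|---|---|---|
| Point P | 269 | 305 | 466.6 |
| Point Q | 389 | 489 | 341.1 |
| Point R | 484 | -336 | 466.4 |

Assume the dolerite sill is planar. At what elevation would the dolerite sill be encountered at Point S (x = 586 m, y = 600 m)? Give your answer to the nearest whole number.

179 m

Two edge vectors: Point P→Point Q = (120, 184, -125.5), Point P→Point R = (215, -641, -0.2).
Normal n = (Point P→Point Q) × (Point P→Point R) = (-80482.3, -26958.5, -116480).
So ∂z/∂x = −n_x/n_z = −0.69095 and ∂z/∂y = −n_y/n_z = −0.23144.
Intercept c from Point P: 466.6 + 185.87 + 70.59 = 723.06.
At (586, 600): z = −404.9 − 138.9 + 723.06 = 179.3 m.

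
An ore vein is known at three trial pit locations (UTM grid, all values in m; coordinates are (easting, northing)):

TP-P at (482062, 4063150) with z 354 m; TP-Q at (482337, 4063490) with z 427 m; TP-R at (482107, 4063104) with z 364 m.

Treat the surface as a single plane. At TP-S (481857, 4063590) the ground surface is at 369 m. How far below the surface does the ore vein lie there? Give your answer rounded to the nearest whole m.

56 m

Two edge vectors: TP-P→TP-Q = (275, 340, 73), TP-P→TP-R = (45, -46, 10).
Normal n = (TP-P→TP-Q) × (TP-P→TP-R) = (6758, 535, -27950).
So ∂z/∂E = −n_x/n_z = 0.24178891 and ∂z/∂N = −n_y/n_z = 0.01914132.
Intercept c from TP-P: 354 − 116557.24 − 77774.07 = −193977.31.
At (481857, 4063590): z_contact = 116507.7 + 77782.5 − 193977.31 = 312.9 m.
Depth below ground = 369 − 312.9 = 56 m.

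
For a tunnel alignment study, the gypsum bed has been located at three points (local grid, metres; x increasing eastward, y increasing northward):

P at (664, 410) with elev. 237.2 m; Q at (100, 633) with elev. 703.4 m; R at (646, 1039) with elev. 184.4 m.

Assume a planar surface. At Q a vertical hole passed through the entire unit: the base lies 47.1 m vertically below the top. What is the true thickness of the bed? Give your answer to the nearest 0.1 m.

Two edge vectors: P→Q = (-564, 223, 466.2), P→R = (-18, 629, -52.8).
Normal n = (P→Q) × (P→R) = (-305014.2, -38170.8, -350742).
So ∂z/∂x = −n_x/n_z = −0.86963 and ∂z/∂y = −n_y/n_z = −0.10883.
|∇z| = √(a²+b²) = 0.87641, so dip δ = arctan(0.87641) = 41.23°.
True thickness = vertical thickness × cos δ = 47.1 × cos 41.23° = 35.4 m.

35.4 m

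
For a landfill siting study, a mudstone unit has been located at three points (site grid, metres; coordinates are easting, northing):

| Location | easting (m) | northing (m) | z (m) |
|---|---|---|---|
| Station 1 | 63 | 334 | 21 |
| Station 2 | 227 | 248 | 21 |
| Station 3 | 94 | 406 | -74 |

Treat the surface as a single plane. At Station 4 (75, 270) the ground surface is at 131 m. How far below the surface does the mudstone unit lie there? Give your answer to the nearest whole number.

48 m

Two edge vectors: Station 1→Station 2 = (164, -86, 0), Station 1→Station 3 = (31, 72, -95).
Normal n = (Station 1→Station 2) × (Station 1→Station 3) = (8170, 15580, 14474).
So ∂z/∂easting = −n_x/n_z = −0.56446 and ∂z/∂northing = −n_y/n_z = −1.07641.
Intercept c from Station 1: 21 + 35.56 + 359.52 = 416.08.
At (75, 270): z_contact = −42.3 − 290.6 + 416.08 = 83.1 m.
Depth below ground = 131 − 83.1 = 48 m.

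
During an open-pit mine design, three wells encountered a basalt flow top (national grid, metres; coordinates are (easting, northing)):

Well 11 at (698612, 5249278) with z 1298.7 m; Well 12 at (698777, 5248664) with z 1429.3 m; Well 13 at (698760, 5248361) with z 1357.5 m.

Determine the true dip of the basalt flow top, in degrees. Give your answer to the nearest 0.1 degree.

Two edge vectors: Well 11→Well 12 = (165, -614, 130.6), Well 11→Well 13 = (148, -917, 58.8).
Normal n = (Well 11→Well 12) × (Well 11→Well 13) = (83657, 9626.8, -60433).
So ∂z/∂E = −n_x/n_z = 1.38429 and ∂z/∂N = −n_y/n_z = 0.15930.
Gradient magnitude |∇z| = √(a² + b²) = √(1.91627 + 0.02538) = 1.39343.
True dip = arctan(1.39343) = 54.3°, dipping toward W (azimuth ≈ 263°).

54.3°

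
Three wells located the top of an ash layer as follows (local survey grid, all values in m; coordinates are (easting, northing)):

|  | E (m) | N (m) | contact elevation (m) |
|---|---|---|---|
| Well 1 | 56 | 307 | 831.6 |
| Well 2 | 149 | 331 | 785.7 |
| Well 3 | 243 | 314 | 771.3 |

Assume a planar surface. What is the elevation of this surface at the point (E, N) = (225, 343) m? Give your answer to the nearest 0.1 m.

Let the plane be z = a·E + b·N + c.
Well 2−Well 1: 93a + 24b = −45.9;  Well 3−Well 1: 187a + 7b = −60.3.
Solving gives a = −0.29343, b = −0.77545.
Then c = 831.6 − a·56 − b·307 = 1086.10.
At (225, 343): z = −66.0 − 266.0 + 1086.10 = 754.1 m.

754.1 m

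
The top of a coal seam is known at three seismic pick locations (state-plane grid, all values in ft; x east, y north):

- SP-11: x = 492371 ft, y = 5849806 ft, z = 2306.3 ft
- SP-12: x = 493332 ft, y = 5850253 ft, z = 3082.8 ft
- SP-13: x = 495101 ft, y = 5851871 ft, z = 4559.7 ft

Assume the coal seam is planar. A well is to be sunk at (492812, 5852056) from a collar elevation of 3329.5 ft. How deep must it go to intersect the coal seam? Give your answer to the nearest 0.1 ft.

Let the plane be z = a·x + b·y + c.
SP-12−SP-11: 961a + 447b = 776.5;  SP-13−SP-11: 2730a + 2065b = 2253.4.
Solving gives a = 0.780211737, b = 0.059768502.
Then c = 2306.3 − a·492371 − b·5849806 = −731481.48.
At (492812, 5852056): z_contact = 384497.71 + 349768.62 − 731481.48 = 2784.85 ft.
Depth below ground = 3329.5 − 2784.85 = 544.6 ft.

544.6 ft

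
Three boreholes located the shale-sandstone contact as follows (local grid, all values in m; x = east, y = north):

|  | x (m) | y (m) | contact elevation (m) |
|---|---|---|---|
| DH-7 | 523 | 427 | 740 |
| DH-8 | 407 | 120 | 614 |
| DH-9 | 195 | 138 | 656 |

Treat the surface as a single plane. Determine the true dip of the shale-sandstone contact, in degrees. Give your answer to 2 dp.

26.39°

Let the plane be z = a·x + b·y + c.
DH-8−DH-7: −116a − 307b = −126;  DH-9−DH-7: −328a − 289b = −84.
Solving gives a = −0.15819, b = 0.47020.
Gradient magnitude |∇z| = √(a² + b²) = √(0.02502 + 0.22108) = 0.49609.
True dip = arctan(0.49609) = 26.39°, dipping toward SSE (azimuth ≈ 161°).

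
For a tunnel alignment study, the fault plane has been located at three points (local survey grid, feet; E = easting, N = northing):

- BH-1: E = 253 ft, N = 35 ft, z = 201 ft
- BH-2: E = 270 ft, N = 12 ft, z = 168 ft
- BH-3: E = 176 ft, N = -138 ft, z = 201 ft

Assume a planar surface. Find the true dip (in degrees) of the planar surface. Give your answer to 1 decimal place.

Two edge vectors: BH-1→BH-2 = (17, -23, -33), BH-1→BH-3 = (-77, -173, 0).
Normal n = (BH-1→BH-2) × (BH-1→BH-3) = (-5709, 2541, -4712).
So ∂z/∂E = −n_x/n_z = −1.21159 and ∂z/∂N = −n_y/n_z = 0.53926.
Gradient magnitude |∇z| = √(a² + b²) = √(1.46794 + 0.29080) = 1.32618.
True dip = arctan(1.32618) = 53.0°, dipping toward ESE (azimuth ≈ 114°).

53.0°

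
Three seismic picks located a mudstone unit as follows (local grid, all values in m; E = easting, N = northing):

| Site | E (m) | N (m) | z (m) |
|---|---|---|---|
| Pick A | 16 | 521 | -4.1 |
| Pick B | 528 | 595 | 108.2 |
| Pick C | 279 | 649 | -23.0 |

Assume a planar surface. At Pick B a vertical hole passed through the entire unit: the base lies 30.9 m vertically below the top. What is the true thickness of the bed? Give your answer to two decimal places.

Let the plane be z = a·E + b·N + c.
Pick B−Pick A: 512a + 74b = 112.3;  Pick C−Pick A: 263a + 128b = −18.9.
Solving gives a = 0.34234, b = −0.85106.
|∇z| = √(a²+b²) = 0.91733, so dip δ = arctan(0.91733) = 42.53°.
True thickness = vertical thickness × cos δ = 30.9 × cos 42.53° = 22.77 m.

22.77 m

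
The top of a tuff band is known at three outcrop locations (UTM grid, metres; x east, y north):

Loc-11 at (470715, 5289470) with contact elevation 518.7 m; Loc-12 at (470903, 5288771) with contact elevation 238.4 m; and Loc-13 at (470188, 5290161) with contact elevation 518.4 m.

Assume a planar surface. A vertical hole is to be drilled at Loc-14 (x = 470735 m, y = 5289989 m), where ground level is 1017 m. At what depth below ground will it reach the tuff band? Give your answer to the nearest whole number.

160 m

Let the plane be z = a·x + b·y + c.
Loc-12−Loc-11: 188a − 699b = −280.3;  Loc-13−Loc-11: −527a + 691b = −0.3.
Solving gives a = 0.81310465, b = 0.61969052.
Then c = 518.7 − a·470715 − b·5289470 = −3660056.27.
At (470735, 5289989): z_contact = 382756.8 + 3278156.0 − 3660056.27 = 856.6 m.
Depth below ground = 1017 − 856.6 = 160 m.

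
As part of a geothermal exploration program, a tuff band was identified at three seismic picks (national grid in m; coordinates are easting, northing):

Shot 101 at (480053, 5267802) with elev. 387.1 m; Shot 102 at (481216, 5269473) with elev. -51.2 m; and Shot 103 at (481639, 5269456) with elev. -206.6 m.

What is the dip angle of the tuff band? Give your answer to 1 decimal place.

Let the plane be z = a·easting + b·northing + c.
Shot 102−Shot 101: 1163a + 1671b = −438.3;  Shot 103−Shot 101: 1586a + 1654b = −593.7.
Solving gives a = −0.36763, b = −0.00643.
Gradient magnitude |∇z| = √(a² + b²) = √(0.13515 + 0.00004) = 0.36769.
True dip = arctan(0.36769) = 20.2°, dipping toward E (azimuth ≈ 089°).

20.2°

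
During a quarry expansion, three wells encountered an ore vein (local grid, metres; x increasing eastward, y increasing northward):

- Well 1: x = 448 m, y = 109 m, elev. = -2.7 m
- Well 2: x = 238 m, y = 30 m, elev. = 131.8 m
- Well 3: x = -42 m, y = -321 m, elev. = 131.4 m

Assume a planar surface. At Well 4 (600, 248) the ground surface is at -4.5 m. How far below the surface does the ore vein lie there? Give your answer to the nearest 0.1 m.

Let the plane be z = a·x + b·y + c.
Well 2−Well 1: −210a − 79b = 134.5;  Well 3−Well 1: −490a − 430b = 134.1.
Solving gives a = −0.91570, b = 0.73161.
Then c = -2.7 − a·448 − b·109 = 327.79.
At (600, 248): z_contact = −549.42 + 181.44 + 327.79 = -40.19 m.
Depth below ground = -4.5 − (-40.19) = 35.7 m.

35.7 m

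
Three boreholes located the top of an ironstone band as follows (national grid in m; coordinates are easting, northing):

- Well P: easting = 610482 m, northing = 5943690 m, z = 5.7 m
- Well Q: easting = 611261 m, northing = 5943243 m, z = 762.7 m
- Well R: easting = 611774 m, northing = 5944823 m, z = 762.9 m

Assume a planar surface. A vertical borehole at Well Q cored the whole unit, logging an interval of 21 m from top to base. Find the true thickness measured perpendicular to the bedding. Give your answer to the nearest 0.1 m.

Two edge vectors: Well P→Well Q = (779, -447, 757), Well P→Well R = (1292, 1133, 757.2).
Normal n = (Well P→Well Q) × (Well P→Well R) = (-1196149.4, 388185.2, 1460131).
So ∂z/∂easting = −n_x/n_z = 0.81921 and ∂z/∂northing = −n_y/n_z = −0.26586.
|∇z| = √(a²+b²) = 0.86127, so dip δ = arctan(0.86127) = 40.74°.
True thickness = vertical thickness × cos δ = 21 × cos 40.74° = 15.9 m.

15.9 m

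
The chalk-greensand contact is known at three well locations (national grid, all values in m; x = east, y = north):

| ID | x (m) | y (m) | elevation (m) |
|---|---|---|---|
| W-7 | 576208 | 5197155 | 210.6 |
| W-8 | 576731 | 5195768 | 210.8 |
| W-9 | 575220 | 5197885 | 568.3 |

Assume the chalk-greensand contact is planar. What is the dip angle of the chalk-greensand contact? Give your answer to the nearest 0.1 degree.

Two edge vectors: W-7→W-8 = (523, -1387, 0.2), W-7→W-9 = (-988, 730, 357.7).
Normal n = (W-7→W-8) × (W-7→W-9) = (-496275.9, -187274.7, -988566).
So ∂z/∂x = −n_x/n_z = −0.50202 and ∂z/∂y = −n_y/n_z = −0.18944.
Gradient magnitude |∇z| = √(a² + b²) = √(0.25202 + 0.03589) = 0.53657.
True dip = arctan(0.53657) = 28.2°, dipping toward ENE (azimuth ≈ 069°).

28.2°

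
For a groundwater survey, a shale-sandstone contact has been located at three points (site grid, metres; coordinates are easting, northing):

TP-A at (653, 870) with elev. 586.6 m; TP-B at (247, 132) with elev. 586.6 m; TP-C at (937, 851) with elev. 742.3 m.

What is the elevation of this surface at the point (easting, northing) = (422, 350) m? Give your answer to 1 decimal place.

615.7 m

Two edge vectors: TP-A→TP-B = (-406, -738, 0), TP-A→TP-C = (284, -19, 155.7).
Normal n = (TP-A→TP-B) × (TP-A→TP-C) = (-114906.6, 63214.2, 217306).
So ∂z/∂easting = −n_x/n_z = 0.52878 and ∂z/∂northing = −n_y/n_z = −0.29090.
Intercept c from TP-A: 586.6 − 345.29 + 253.08 = 494.39.
At (422, 350): z = 223.1 − 101.8 + 494.39 = 615.7 m.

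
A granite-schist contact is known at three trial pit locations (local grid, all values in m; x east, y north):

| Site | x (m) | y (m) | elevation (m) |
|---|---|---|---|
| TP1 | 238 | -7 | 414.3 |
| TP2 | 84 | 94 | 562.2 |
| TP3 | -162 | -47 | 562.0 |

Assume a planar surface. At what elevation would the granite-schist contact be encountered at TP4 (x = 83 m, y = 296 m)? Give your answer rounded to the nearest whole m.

721 m

Let the plane be z = a·x + b·y + c.
TP2−TP1: −154a + 101b = 147.9;  TP3−TP1: −400a − 40b = 147.7.
Solving gives a = −0.44746, b = 0.78209.
Then c = 414.3 − a·238 − b·-7 = 526.27.
At (83, 296): z = −37.1 + 231.5 + 526.27 = 720.6 m.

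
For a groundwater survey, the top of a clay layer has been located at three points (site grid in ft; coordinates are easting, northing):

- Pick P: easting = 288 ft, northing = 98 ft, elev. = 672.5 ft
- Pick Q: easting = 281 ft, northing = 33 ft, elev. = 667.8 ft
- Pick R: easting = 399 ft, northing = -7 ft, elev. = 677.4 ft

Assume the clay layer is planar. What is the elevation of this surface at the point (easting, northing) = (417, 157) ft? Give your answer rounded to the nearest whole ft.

Let the plane be z = a·easting + b·northing + c.
Pick Q−Pick P: −7a − 65b = −4.7;  Pick R−Pick P: 111a − 105b = 4.9.
Solving gives a = 0.10214, b = 0.06131.
Then c = 672.5 − a·288 − b·98 = 637.08.
At (417, 157): z = 42.6 + 9.6 + 637.08 = 689.3 ft.

689 ft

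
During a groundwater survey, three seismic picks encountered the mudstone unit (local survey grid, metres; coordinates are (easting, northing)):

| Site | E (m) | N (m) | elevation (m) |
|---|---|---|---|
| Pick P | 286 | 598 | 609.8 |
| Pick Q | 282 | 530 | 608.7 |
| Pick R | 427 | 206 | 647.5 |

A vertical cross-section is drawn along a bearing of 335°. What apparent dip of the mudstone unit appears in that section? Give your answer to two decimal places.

Two edge vectors: Pick P→Pick Q = (-4, -68, -1.1), Pick P→Pick R = (141, -392, 37.7).
Normal n = (Pick P→Pick Q) × (Pick P→Pick R) = (-2994.8, -4.3, 11156).
So ∂z/∂E = −n_x/n_z = 0.26845 and ∂z/∂N = −n_y/n_z = 0.00039.
Unit vector along 335° is (sin 335°, cos 335°) = (-0.4226, 0.9063).
Slope in that direction = a·(-0.4226) + b·(0.9063) = −0.11310.
Apparent dip = arctan|0.11310| = 6.45° (true dip is 15.0°, so apparent ≤ true as expected).

6.45°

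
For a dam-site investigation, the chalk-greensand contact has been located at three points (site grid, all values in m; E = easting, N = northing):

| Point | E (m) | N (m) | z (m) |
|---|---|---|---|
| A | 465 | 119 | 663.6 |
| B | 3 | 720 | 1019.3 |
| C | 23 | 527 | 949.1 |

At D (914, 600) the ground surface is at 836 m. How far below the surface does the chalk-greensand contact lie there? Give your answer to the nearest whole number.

Let the plane be z = a·E + b·N + c.
B−A: −462a + 601b = 355.7;  C−A: −442a + 408b = 285.5.
Solving gives a = −0.34298, b = 0.32819.
Then c = 663.6 − a·465 − b·119 = 784.03.
At (914, 600): z_contact = −313.5 + 196.9 + 784.03 = 667.5 m.
Depth below ground = 836 − 667.5 = 169 m.

169 m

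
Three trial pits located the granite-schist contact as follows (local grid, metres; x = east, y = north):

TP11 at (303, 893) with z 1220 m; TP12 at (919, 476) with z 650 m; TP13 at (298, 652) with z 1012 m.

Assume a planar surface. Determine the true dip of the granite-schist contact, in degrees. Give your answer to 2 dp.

43.01°

Two edge vectors: TP11→TP12 = (616, -417, -570), TP11→TP13 = (-5, -241, -208).
Normal n = (TP11→TP12) × (TP11→TP13) = (-50634, 130978, -150541).
So ∂z/∂x = −n_x/n_z = −0.33635 and ∂z/∂y = −n_y/n_z = 0.87005.
Gradient magnitude |∇z| = √(a² + b²) = √(0.11313 + 0.75698) = 0.93280.
True dip = arctan(0.93280) = 43.01°, dipping toward SSE (azimuth ≈ 159°).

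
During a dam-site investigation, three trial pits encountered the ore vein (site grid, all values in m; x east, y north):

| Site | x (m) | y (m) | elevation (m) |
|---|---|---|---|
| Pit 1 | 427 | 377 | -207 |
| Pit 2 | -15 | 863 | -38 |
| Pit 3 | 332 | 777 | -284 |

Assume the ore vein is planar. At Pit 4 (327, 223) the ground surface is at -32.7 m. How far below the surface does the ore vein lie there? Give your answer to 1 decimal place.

Two edge vectors: Pit 1→Pit 2 = (-442, 486, 169), Pit 1→Pit 3 = (-95, 400, -77).
Normal n = (Pit 1→Pit 2) × (Pit 1→Pit 3) = (-105022, -50089, -130630).
So ∂z/∂x = −n_x/n_z = −0.80397 and ∂z/∂y = −n_y/n_z = −0.38344.
Intercept c from Pit 1: -207 + 343.29 + 144.56 = 280.85.
At (327, 223): z_contact = −262.90 − 85.51 + 280.85 = -67.55 m.
Depth below ground = -32.7 − (-67.55) = 34.9 m.

34.9 m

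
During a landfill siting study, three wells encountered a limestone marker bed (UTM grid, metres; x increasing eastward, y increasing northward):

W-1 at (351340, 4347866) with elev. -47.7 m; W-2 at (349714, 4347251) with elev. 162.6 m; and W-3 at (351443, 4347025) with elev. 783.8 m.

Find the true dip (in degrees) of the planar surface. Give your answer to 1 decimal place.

44.7°

Let the plane be z = a·x + b·y + c.
W-2−W-1: −1626a − 615b = 210.3;  W-3−W-1: 103a − 841b = 831.5.
Solving gives a = 0.23379, b = −0.96007.
Gradient magnitude |∇z| = √(a² + b²) = √(0.05466 + 0.92174) = 0.98813.
True dip = arctan(0.98813) = 44.7°, dipping toward NNW (azimuth ≈ 346°).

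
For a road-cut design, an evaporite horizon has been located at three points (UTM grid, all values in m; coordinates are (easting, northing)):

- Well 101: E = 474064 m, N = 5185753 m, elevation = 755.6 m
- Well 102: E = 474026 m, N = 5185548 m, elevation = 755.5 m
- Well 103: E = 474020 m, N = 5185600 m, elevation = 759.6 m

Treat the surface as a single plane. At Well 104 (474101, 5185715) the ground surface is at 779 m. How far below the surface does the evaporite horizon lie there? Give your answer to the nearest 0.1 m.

Let the plane be z = a·E + b·N + c.
Well 102−Well 101: −38a − 205b = −0.1;  Well 103−Well 101: −44a − 153b = 4.
Solving gives a = −0.260542732, b = 0.048783531.
Then c = 755.6 − a·474064 − b·5185753 = −128709.81.
At (474101, 5185715): z_contact = −123523.57 + 252977.49 − 128709.81 = 744.11 m.
Depth below ground = 779 − 744.11 = 34.9 m.

34.9 m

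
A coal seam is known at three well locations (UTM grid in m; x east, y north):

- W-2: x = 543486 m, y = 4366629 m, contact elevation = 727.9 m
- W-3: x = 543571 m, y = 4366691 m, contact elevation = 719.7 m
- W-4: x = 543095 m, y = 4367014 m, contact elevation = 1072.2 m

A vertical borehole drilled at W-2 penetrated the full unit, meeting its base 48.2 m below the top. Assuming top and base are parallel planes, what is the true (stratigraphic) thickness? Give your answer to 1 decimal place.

Let the plane be z = a·x + b·y + c.
W-3−W-2: 85a + 62b = −8.2;  W-4−W-2: −391a + 385b = 344.3.
Solving gives a = −0.43014, b = 0.45745.
|∇z| = √(a²+b²) = 0.62791, so dip δ = arctan(0.62791) = 32.13°.
True thickness = vertical thickness × cos δ = 48.2 × cos 32.13° = 40.8 m.

40.8 m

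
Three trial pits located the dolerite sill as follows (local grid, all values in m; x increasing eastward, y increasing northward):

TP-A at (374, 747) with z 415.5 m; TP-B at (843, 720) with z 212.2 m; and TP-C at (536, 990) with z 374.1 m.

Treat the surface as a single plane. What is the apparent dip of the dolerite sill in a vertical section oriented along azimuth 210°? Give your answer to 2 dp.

6.53°

Let the plane be z = a·x + b·y + c.
TP-B−TP-A: 469a − 27b = −203.3;  TP-C−TP-A: 162a + 243b = −41.4.
Solving gives a = −0.42690, b = 0.11423.
Unit vector along 210° is (sin 210°, cos 210°) = (-0.5000, -0.8660).
Slope in that direction = a·(-0.5000) + b·(-0.8660) = 0.11452.
Apparent dip = arctan|0.11452| = 6.53° (true dip is 23.8°, so apparent ≤ true as expected).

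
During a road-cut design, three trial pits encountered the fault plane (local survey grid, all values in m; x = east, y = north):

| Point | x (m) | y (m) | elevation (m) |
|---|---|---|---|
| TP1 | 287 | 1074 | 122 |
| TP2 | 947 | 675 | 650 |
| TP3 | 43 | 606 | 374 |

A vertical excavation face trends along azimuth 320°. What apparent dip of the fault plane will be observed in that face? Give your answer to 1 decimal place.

38.3°

Two edge vectors: TP1→TP2 = (660, -399, 528), TP1→TP3 = (-244, -468, 252).
Normal n = (TP1→TP2) × (TP1→TP3) = (146556, -295152, -406236).
So ∂z/∂x = −n_x/n_z = 0.36077 and ∂z/∂y = −n_y/n_z = −0.72655.
Unit vector along 320° is (sin 320°, cos 320°) = (-0.6428, 0.7660).
Slope in that direction = a·(-0.6428) + b·(0.7660) = −0.78847.
Apparent dip = arctan|0.78847| = 38.3° (true dip is 39.0°, so apparent ≤ true as expected).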